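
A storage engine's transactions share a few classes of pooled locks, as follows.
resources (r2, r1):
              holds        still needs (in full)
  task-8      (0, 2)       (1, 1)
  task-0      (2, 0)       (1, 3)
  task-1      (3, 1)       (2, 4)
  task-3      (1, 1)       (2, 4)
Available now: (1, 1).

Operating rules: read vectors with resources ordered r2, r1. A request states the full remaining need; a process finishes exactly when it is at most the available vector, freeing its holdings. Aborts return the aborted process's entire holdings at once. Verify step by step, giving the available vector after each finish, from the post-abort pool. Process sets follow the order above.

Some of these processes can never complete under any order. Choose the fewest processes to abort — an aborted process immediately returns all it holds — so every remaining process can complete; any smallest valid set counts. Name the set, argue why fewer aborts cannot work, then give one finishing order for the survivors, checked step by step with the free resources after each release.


The answer: abort task-3.
Key observation: the deadlocked task-1 becomes finishable only because task-3 released (1, 1); it completes at step 2 below.
Why nothing smaller works: aborting no one leaves the state deadlocked as given.
The survivors complete as task-8, task-1, task-0. Verifying each step (starting from the post-abort pool):
  pool = (2, 2)
  task-8 needs (1, 1) <= (2, 2) -> finishes; pool += (0, 2) = (2, 4)
  task-1 needs (2, 4) <= (2, 4) -> finishes; pool += (3, 1) = (5, 5)
  task-0 needs (1, 3) <= (5, 5) -> finishes; pool += (2, 0) = (7, 5)


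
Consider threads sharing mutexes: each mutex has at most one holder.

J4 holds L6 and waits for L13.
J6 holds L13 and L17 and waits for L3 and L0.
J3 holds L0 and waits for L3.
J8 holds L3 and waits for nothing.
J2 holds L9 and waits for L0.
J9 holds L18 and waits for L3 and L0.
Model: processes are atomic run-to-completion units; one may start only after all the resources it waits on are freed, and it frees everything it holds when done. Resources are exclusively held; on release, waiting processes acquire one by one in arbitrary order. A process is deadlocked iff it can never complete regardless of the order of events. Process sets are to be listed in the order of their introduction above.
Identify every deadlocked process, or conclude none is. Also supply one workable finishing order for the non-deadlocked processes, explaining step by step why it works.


No process is deadlocked.
Key observation: there is no circular wait here — follow any chain and it reaches a process that is free to run now.
The rest can finish in the order J8, J3, J2, J6, J4, J9.
Check, step by step:
  J8: no waits; runs immediately, freeing L3
  J3: everything it awaited (L3) is free; runs, freeing L0
  J2: everything it awaited (L0) is free; runs, freeing L9
  J6: everything it awaited (L3 and L0) is free; runs, freeing L13 and L17
  J4: everything it awaited (L13) is free; runs, freeing L6
  J9: everything it awaited (L3 and L0) is free; runs, freeing L18


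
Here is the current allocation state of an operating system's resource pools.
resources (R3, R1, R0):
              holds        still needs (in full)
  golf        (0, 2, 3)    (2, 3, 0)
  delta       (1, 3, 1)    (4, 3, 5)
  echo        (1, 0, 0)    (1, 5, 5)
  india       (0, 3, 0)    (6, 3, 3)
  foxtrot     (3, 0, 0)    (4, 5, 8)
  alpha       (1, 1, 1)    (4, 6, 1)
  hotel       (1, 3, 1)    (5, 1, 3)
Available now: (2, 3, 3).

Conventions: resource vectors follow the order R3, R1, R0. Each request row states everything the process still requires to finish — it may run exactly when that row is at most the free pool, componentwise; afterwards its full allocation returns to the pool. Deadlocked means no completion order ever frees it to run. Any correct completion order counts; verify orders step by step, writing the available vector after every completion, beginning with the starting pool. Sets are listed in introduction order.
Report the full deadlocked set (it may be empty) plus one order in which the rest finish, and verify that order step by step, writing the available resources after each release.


The deadlocked set is delta, india, foxtrot, alpha and hotel.
Key observation: golf, echo can finish, but then (3, 5, 6) is all there is, and the blocked group's R3 demands exceed it.
The rest can finish in the order golf, echo. Walking it through:
  pool = (2, 3, 3)
  golf: need (2, 3, 0) fits (2, 3, 3); releases (0, 2, 3), pool now (2, 5, 6)
  echo: need (1, 5, 5) fits (2, 5, 6); releases (1, 0, 0), pool now (3, 5, 6)
None of the blocked processes ever fits:
  delta cannot run: need (4, 3, 5) vs free (3, 5, 6) (insufficient R3)
  india cannot run: need (6, 3, 3) vs free (3, 5, 6) (insufficient R3)
  foxtrot cannot run: need (4, 5, 8) vs free (3, 5, 6) (insufficient R3 and R0)
  alpha cannot run: need (4, 6, 1) vs free (3, 5, 6) (insufficient R3 and R1)
  hotel cannot run: need (5, 1, 3) vs free (3, 5, 6) (insufficient R3)


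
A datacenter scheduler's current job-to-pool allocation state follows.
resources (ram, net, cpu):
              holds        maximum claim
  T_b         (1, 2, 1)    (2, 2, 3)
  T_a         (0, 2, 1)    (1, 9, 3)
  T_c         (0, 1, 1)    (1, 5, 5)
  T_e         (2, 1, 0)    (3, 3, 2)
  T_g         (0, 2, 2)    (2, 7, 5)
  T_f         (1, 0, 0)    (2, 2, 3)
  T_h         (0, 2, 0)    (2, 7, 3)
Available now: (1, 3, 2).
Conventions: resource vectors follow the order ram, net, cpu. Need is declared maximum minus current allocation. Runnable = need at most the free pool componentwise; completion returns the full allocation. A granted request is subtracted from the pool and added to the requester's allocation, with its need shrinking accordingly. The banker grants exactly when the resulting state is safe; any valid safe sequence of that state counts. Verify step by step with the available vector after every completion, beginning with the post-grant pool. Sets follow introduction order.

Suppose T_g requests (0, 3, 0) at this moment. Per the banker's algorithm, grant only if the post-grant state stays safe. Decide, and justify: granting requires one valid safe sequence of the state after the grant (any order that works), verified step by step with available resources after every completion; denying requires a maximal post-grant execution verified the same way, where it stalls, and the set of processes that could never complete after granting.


GRANT: granting preserves safety; a valid post-grant sequence is T_b, T_f, T_g, T_e, T_c, T_a, T_h.
Key observation: the grant leaves (1, 0, 2) free — enough for T_b, whose release restarts the cascade.
Verifying the post-grant state step by step:
  pool = (1, 0, 2)
  T_b needs (1, 0, 2) <= (1, 0, 2) -> finishes; pool += (1, 2, 1) = (2, 2, 3)
  T_f needs (1, 2, 3) <= (2, 2, 3) -> finishes; pool += (1, 0, 0) = (3, 2, 3)
  T_g needs (2, 2, 3) <= (3, 2, 3) -> finishes; pool += (0, 5, 2) = (3, 7, 5)
  T_e needs (1, 2, 2) <= (3, 7, 5) -> finishes; pool += (2, 1, 0) = (5, 8, 5)
  T_c needs (1, 4, 4) <= (5, 8, 5) -> finishes; pool += (0, 1, 1) = (5, 9, 6)
  T_a needs (1, 7, 2) <= (5, 9, 6) -> finishes; pool += (0, 2, 1) = (5, 11, 7)
  T_h needs (2, 5, 3) <= (5, 11, 7) -> finishes; pool += (0, 2, 0) = (5, 13, 7)


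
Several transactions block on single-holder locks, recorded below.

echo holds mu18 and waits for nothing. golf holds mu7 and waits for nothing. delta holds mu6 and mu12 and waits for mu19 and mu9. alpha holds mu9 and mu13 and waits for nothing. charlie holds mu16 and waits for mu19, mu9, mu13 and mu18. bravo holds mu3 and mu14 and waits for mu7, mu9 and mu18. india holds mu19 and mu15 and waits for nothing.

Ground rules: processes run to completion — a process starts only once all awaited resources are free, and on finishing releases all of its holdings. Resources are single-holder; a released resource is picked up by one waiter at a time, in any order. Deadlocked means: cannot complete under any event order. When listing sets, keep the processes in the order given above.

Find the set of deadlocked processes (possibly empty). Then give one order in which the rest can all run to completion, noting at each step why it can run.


Nothing here is deadlocked.
Key observation: the waits form no ring: some process can always run, and its releases unblock the others one by one.
One completion order for the rest: alpha, india, golf, echo, delta, bravo, charlie.
Step-by-step check:
  alpha waits on nothing -> runs at once and releases mu9 and mu13
  india waits on nothing -> runs at once and releases mu19 and mu15
  golf waits on nothing -> runs at once and releases mu7
  echo waits on nothing -> runs at once and releases mu18
  delta: everything it awaited (mu19 and mu9) is free; runs, freeing mu6 and mu12
  bravo: everything it awaited (mu7, mu9 and mu18) is free; runs, freeing mu3 and mu14
  charlie: everything it awaited (mu19, mu9, mu13 and mu18) is free; runs, freeing mu16


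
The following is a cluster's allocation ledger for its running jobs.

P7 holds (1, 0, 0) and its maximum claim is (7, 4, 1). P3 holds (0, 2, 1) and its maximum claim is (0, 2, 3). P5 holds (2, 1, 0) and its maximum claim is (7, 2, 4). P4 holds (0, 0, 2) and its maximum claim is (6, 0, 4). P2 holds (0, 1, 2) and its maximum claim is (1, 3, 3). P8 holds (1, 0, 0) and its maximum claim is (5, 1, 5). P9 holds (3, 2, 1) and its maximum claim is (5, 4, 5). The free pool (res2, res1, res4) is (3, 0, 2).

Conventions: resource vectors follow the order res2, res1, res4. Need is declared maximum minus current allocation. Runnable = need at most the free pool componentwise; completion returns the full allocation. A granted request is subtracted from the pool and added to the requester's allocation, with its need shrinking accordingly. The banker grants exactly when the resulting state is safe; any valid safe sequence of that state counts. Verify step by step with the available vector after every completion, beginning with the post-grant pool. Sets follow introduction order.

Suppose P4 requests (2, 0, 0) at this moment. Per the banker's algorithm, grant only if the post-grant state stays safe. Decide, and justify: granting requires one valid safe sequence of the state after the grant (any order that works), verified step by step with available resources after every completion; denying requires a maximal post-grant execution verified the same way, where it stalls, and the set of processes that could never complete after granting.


DENY: after the grant no complete ordering would exist.
Key observation: after P3, P2 complete, (1, 3, 5) is the best the pool ever gets, yet each leftover process wants more res2.
After a pretend grant, a maximal execution: P3, P2 — then nothing else fits. Step-by-step check:
  pool = (1, 0, 2)
  run P3 (needs (0, 0, 2), free (1, 0, 2)); after release of (0, 2, 1) the pool is (1, 2, 3)
  run P2 (needs (1, 2, 1), free (1, 2, 3)); after release of (0, 1, 2) the pool is (1, 3, 5)
  P7 still needs (6, 4, 1) but only (1, 3, 5) is free — short on res2 and res1
  P5 still needs (5, 1, 4) but only (1, 3, 5) is free — short on res2
  P4 still needs (4, 0, 2) but only (1, 3, 5) is free — short on res2
  P8 still needs (4, 1, 5) but only (1, 3, 5) is free — short on res2
  P9 still needs (2, 2, 4) but only (1, 3, 5) is free — short on res2
Processes that could never finish after the grant: P7, P5, P4, P8 and P9.


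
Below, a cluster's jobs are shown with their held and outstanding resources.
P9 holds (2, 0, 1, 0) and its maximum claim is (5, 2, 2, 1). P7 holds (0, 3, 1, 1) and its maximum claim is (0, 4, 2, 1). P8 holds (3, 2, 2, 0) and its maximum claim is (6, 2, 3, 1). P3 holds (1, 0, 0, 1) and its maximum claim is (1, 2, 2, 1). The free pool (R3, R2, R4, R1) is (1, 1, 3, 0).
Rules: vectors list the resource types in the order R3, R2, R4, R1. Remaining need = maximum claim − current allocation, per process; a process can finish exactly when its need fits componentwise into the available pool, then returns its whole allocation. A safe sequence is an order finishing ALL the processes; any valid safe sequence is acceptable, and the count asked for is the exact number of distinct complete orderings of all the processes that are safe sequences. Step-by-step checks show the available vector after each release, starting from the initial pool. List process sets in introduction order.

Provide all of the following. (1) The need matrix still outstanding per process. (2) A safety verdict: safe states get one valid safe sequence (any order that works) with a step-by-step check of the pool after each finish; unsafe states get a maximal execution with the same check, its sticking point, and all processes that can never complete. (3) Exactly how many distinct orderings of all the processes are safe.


(1) Need matrix, components ordered R3, R2, R4, R1:
  P9: (3, 2, 1, 1)
  P7: (0, 1, 1, 0)
  P8: (3, 0, 1, 1)
  P3: (0, 2, 2, 0)
(2) UNSAFE — no complete ordering exists.
Key observation: no order helps: past P7, P3, the free pool tops out at (2, 4, 4, 2), below what each blocked process needs in R3.
The run P7, P3 cannot be extended any further. Verifying each step:
  pool = (1, 1, 3, 0)
  P7 needs (0, 1, 1, 0) <= (1, 1, 3, 0) -> finishes; pool += (0, 3, 1, 1) = (1, 4, 4, 1)
  P3 needs (0, 2, 2, 0) <= (1, 4, 4, 1) -> finishes; pool += (1, 0, 0, 1) = (2, 4, 4, 2)
  P9 cannot run: need (3, 2, 1, 1) vs free (2, 4, 4, 2) (insufficient R3)
  P8 cannot run: need (3, 0, 1, 1) vs free (2, 4, 4, 2) (insufficient R3)
Never able to finish: P9 and P8.
(3) Exactly 0 of the possible complete orderings are safe sequences.


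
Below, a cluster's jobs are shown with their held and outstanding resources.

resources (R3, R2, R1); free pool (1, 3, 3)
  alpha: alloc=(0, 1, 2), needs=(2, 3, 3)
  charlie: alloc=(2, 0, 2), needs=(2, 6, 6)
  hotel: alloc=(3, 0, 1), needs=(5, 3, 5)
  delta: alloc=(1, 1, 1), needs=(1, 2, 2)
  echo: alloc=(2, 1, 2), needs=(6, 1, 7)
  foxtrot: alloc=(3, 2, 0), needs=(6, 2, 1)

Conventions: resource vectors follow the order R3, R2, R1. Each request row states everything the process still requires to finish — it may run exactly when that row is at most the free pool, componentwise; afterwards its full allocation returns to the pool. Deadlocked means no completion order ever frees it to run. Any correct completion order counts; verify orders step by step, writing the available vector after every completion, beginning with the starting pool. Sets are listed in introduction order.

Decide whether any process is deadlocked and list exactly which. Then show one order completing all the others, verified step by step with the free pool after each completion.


Deadlocked set: charlie, hotel, echo and foxtrot.
Key observation: after delta, alpha the pool peaks at (2, 5, 6), and each blocked process is short somewhere: charlie on R2; hotel on R3; echo on R3, R1; foxtrot on R3.
The rest can finish in the order delta, alpha. Verifying each step:
  pool = (1, 3, 3)
  delta: need (1, 2, 2) fits (1, 3, 3); releases (1, 1, 1), pool now (2, 4, 4)
  alpha: need (2, 3, 3) fits (2, 4, 4); releases (0, 1, 2), pool now (2, 5, 6)
The stuck group stays short no matter what:
  charlie cannot run: need (2, 6, 6) vs free (2, 5, 6) (insufficient R2)
  hotel cannot run: need (5, 3, 5) vs free (2, 5, 6) (insufficient R3)
  echo cannot run: need (6, 1, 7) vs free (2, 5, 6) (insufficient R3 and R1)
  foxtrot cannot run: need (6, 2, 1) vs free (2, 5, 6) (insufficient R3)


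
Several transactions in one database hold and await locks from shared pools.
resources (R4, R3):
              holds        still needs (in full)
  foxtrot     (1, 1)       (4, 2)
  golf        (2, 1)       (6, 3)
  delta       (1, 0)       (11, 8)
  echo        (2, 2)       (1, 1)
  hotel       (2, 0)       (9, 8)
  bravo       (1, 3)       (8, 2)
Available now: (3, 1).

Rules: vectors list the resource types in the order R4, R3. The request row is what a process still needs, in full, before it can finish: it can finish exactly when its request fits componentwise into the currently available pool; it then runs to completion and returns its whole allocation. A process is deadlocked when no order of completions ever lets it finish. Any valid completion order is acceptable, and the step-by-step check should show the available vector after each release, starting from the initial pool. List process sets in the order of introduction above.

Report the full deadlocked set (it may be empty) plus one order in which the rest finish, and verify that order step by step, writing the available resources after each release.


No process is deadlocked.
Key observation: starting with echo, each completion frees enough for the next — no one is permanently blocked.
The rest can finish in the order echo, foxtrot, golf, bravo, hotel, delta. Step-by-step check:
  pool = (3, 1)
  echo needs (1, 1) <= (3, 1) -> finishes; pool += (2, 2) = (5, 3)
  foxtrot needs (4, 2) <= (5, 3) -> finishes; pool += (1, 1) = (6, 4)
  golf needs (6, 3) <= (6, 4) -> finishes; pool += (2, 1) = (8, 5)
  bravo needs (8, 2) <= (8, 5) -> finishes; pool += (1, 3) = (9, 8)
  hotel needs (9, 8) <= (9, 8) -> finishes; pool += (2, 0) = (11, 8)
  delta needs (11, 8) <= (11, 8) -> finishes; pool += (1, 0) = (12, 8)


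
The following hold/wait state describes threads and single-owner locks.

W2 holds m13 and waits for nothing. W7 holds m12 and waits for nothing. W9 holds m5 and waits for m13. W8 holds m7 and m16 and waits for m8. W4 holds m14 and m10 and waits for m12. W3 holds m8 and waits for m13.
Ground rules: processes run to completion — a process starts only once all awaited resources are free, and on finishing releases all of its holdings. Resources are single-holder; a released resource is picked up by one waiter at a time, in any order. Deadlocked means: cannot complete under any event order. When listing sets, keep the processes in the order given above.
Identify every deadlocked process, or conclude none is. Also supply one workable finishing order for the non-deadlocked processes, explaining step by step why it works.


Nothing here is deadlocked.
Key observation: no waiting chain loops back on itself — every chain ends at a process that waits on nothing, so everyone eventually runs.
The rest can finish in the order W2, W7, W3, W4, W9, W8.
Walking it through:
  W2: no waits; runs immediately, freeing m13
  W7: no waits; runs immediately, freeing m12
  W3: everything it awaited (m13) is free; runs, freeing m8
  W4: everything it awaited (m12) is free; runs, freeing m14 and m10
  W9: everything it awaited (m13) is free; runs, freeing m5
  W8: everything it awaited (m8) is free; runs, freeing m7 and m16


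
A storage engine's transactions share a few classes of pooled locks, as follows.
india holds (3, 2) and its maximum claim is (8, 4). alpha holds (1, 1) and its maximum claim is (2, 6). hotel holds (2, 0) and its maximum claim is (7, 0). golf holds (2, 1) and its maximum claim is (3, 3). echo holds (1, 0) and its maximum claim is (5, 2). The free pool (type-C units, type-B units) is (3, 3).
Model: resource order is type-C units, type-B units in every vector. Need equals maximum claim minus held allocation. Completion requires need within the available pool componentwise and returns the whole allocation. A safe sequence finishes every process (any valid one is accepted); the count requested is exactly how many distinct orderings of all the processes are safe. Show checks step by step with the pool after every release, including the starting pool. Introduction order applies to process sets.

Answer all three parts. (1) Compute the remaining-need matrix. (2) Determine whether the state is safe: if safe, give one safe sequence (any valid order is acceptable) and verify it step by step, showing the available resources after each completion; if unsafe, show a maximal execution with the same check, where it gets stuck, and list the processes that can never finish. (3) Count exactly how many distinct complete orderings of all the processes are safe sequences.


(1) Outstanding need per process (order type-C units, type-B units):
  india: (5, 2)
  alpha: (1, 5)
  hotel: (5, 0)
  golf: (1, 2)
  echo: (4, 2)
(2) SAFE. One safe sequence: golf, india, hotel, alpha, echo.
Key observation: india is the earliest step where a requested resource binds exactly: need (5, 2), pool (5, 4) at its turn.
Step-by-step check:
  pool = (3, 3)
  run golf (needs (1, 2), free (3, 3)); after release of (2, 1) the pool is (5, 4)
  run india (needs (5, 2), free (5, 4)); after release of (3, 2) the pool is (8, 6)
  run hotel (needs (5, 0), free (8, 6)); after release of (2, 0) the pool is (10, 6)
  run alpha (needs (1, 5), free (10, 6)); after release of (1, 1) the pool is (11, 7)
  run echo (needs (4, 2), free (11, 7)); after release of (1, 0) the pool is (12, 7)
(3) Precisely 12 of the possible complete orderings are safe sequences.


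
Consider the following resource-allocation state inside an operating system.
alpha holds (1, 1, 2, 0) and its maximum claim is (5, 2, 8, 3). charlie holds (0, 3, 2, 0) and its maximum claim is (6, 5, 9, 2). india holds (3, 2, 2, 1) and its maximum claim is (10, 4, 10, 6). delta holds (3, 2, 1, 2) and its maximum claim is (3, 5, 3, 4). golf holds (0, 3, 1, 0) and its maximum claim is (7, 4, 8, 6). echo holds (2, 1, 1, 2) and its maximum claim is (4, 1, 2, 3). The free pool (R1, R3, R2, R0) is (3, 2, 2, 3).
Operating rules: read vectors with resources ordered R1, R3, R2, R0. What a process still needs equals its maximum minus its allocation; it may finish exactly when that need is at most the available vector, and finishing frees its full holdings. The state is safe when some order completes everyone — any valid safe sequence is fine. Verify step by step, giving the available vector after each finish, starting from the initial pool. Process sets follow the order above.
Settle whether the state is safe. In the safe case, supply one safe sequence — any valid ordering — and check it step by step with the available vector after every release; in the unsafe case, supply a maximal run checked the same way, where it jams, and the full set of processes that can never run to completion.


UNSAFE — no complete ordering exists.
Key observation: the pool after echo, delta is (8, 5, 4, 7); every surviving request exceeds it in R2, so progress ends there.
A maximal execution: echo, delta — then nothing else fits. Walking it through:
  pool = (3, 2, 2, 3)
  echo: need (2, 0, 1, 1) fits (3, 2, 2, 3); releases (2, 1, 1, 2), pool now (5, 3, 3, 5)
  delta: need (0, 3, 2, 2) fits (5, 3, 3, 5); releases (3, 2, 1, 2), pool now (8, 5, 4, 7)
  alpha cannot run: need (4, 1, 6, 3) vs free (8, 5, 4, 7) (insufficient R2)
  charlie cannot run: need (6, 2, 7, 2) vs free (8, 5, 4, 7) (insufficient R2)
  india cannot run: need (7, 2, 8, 5) vs free (8, 5, 4, 7) (insufficient R2)
  golf cannot run: need (7, 1, 7, 6) vs free (8, 5, 4, 7) (insufficient R2)
Never able to finish: alpha, charlie, india and golf.


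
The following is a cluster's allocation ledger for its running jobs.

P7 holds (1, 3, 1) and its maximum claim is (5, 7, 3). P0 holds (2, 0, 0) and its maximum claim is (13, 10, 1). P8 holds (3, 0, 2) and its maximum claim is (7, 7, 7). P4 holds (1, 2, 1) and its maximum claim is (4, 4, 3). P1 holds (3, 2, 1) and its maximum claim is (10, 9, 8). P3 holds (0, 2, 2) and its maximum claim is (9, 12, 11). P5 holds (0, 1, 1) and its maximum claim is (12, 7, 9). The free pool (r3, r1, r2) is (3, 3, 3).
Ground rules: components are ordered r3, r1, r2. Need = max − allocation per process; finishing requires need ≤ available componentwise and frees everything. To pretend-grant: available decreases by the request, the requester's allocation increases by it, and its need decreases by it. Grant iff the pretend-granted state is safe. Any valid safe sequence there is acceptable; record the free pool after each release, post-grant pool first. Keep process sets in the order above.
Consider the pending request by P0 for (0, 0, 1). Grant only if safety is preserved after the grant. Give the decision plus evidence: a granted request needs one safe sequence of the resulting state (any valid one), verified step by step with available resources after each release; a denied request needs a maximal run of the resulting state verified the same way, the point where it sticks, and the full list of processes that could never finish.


DENY. Granting would leave the state unsafe.
Key observation: after P4, P7 the pool peaks at (5, 8, 4), and each blocked process is short somewhere: P0 on r3, r1; P8 on r2; P1 on r3, r2; P3 on r3, r1, r2; P5 on r3, r2.
Pretend the grant happened; the run P4, P7 goes as far as possible. Check, step by step:
  pool = (3, 3, 2)
  P4 needs (3, 2, 2) <= (3, 3, 2) -> finishes; pool += (1, 2, 1) = (4, 5, 3)
  P7 needs (4, 4, 2) <= (4, 5, 3) -> finishes; pool += (1, 3, 1) = (5, 8, 4)
  P0 still needs (11, 10, 0) but only (5, 8, 4) is free — short on r3 and r1
  P8 still needs (4, 7, 5) but only (5, 8, 4) is free — short on r2
  P1 still needs (7, 7, 7) but only (5, 8, 4) is free — short on r3 and r2
  P3 still needs (9, 10, 9) but only (5, 8, 4) is free — short on r3, r1 and r2
  P5 still needs (12, 6, 8) but only (5, 8, 4) is free — short on r3 and r2
Had the request been granted, P0, P8, P1, P3 and P5 could never finish.


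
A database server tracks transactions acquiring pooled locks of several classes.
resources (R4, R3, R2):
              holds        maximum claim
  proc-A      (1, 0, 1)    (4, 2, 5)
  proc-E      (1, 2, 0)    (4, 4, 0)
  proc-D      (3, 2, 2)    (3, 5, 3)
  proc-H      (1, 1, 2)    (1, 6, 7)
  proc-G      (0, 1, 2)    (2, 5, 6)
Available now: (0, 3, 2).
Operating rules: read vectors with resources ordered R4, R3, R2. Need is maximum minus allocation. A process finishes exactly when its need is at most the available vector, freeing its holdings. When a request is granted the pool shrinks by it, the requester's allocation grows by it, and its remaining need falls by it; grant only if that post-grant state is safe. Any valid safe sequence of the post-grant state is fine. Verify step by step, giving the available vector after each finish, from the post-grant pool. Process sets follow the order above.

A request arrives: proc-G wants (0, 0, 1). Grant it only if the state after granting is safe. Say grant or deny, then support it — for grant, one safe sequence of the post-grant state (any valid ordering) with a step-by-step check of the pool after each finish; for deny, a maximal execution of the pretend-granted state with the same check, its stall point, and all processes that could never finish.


GRANT: granting preserves safety; a valid post-grant sequence is proc-D, proc-E, proc-G, proc-H, proc-A.
Key observation: even at the reduced pool (0, 3, 1), proc-D fits immediately, so safety survives the grant.
Check on the post-grant state, step by step:
  pool = (0, 3, 1)
  run proc-D (needs (0, 3, 1), free (0, 3, 1)); after release of (3, 2, 2) the pool is (3, 5, 3)
  run proc-E (needs (3, 2, 0), free (3, 5, 3)); after release of (1, 2, 0) the pool is (4, 7, 3)
  run proc-G (needs (2, 4, 3), free (4, 7, 3)); after release of (0, 1, 3) the pool is (4, 8, 6)
  run proc-H (needs (0, 5, 5), free (4, 8, 6)); after release of (1, 1, 2) the pool is (5, 9, 8)
  run proc-A (needs (3, 2, 4), free (5, 9, 8)); after release of (1, 0, 1) the pool is (6, 9, 9)


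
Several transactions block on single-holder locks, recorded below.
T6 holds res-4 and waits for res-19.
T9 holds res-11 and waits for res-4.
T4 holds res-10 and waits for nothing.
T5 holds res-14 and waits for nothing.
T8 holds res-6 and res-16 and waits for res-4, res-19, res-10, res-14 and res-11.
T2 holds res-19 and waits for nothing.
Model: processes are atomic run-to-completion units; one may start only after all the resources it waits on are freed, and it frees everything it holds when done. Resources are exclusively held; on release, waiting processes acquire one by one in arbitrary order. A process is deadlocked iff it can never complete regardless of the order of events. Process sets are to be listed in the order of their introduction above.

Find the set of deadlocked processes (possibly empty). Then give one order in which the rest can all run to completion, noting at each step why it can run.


No process is deadlocked.
Key observation: no waiting chain loops back on itself — every chain ends at a process that waits on nothing, so everyone eventually runs.
One completion order for the rest: T4, T2, T6, T5, T9, T8.
Step-by-step check:
  run T4 (it waits on nothing); releases res-10
  run T2 (it waits on nothing); releases res-19
  T6: everything it awaited (res-19) is free; runs, freeing res-4
  run T5 (it waits on nothing); releases res-14
  T9: everything it awaited (res-4) is free; runs, freeing res-11
  T8: everything it awaited (res-4, res-19, res-10, res-14 and res-11) is free; runs, freeing res-6 and res-16


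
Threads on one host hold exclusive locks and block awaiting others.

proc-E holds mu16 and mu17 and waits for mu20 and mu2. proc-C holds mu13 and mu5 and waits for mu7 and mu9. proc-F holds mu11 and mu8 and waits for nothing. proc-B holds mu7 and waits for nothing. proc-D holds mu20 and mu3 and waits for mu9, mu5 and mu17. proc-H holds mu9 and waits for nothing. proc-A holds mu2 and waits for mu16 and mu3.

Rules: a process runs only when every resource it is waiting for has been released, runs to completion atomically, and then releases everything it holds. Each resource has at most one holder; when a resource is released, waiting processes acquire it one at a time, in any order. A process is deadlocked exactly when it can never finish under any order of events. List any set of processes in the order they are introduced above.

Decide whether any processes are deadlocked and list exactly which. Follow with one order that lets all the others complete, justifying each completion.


Deadlocked set: proc-E, proc-D and proc-A.
Key observation: along proc-E -> proc-D -> proc-E, each member waits on what the next one holds — a deadlock; proc-A is caught in further circular waits.
One completion order for the rest: proc-B, proc-H, proc-C, proc-F.
Walking it through:
  proc-B: no waits; runs immediately, freeing mu7
  proc-H: no waits; runs immediately, freeing mu9
  run proc-C (all its waits — mu7 and mu9 — are resolved); releases mu13 and mu5
  proc-F: no waits; runs immediately, freeing mu11 and mu8


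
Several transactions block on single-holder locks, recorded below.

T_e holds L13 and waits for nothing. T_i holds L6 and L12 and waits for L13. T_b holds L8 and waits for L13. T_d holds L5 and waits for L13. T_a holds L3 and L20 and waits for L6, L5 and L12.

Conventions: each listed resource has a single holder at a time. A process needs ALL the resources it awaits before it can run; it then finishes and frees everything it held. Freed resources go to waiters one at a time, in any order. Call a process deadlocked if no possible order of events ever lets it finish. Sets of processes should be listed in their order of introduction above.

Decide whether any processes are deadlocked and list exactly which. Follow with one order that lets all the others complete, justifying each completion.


The deadlocked set is empty.
Key observation: no waiting chain loops back on itself — every chain ends at a process that waits on nothing, so everyone eventually runs.
A valid finishing order for the others: T_e, T_b, T_d, T_i, T_a.
Step-by-step check:
  T_e waits on nothing -> runs at once and releases L13
  T_b: everything it awaited (L13) is free; runs, freeing L8
  T_d: everything it awaited (L13) is free; runs, freeing L5
  T_i: everything it awaited (L13) is free; runs, freeing L6 and L12
  T_a: everything it awaited (L6, L5 and L12) is free; runs, freeing L3 and L20


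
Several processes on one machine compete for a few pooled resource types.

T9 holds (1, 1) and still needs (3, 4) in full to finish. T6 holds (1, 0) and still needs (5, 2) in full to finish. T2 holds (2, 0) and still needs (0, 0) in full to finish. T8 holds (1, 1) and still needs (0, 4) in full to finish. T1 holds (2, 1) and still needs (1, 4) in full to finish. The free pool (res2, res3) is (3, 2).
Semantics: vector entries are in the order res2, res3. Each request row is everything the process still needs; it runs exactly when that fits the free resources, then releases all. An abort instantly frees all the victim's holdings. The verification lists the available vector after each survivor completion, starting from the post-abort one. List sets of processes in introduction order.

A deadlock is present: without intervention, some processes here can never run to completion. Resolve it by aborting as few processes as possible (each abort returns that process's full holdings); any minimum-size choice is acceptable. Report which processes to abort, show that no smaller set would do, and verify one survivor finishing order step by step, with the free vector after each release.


Abort T9 and T8.
Key observation: no ordering could ever have run T1 before the abort of T9 and T8; with (2, 2) back in the pool it fits at step 3.
No one abort is enough; case by case: T9 alone leaves T8 blocked (short on res3); T6 alone leaves T9 blocked (short on res3); T2 alone leaves T9 blocked (short on res3); T8 alone leaves T9 blocked (short on res3); T1 alone leaves T9 blocked (short on res3).
One survivor order: T2, T6, T1. Step-by-step check (post-abort pool first):
  pool = (5, 4)
  T2: need (0, 0) fits (5, 4); releases (2, 0), pool now (7, 4)
  T6: need (5, 2) fits (7, 4); releases (1, 0), pool now (8, 4)
  T1: need (1, 4) fits (8, 4); releases (2, 1), pool now (10, 5)


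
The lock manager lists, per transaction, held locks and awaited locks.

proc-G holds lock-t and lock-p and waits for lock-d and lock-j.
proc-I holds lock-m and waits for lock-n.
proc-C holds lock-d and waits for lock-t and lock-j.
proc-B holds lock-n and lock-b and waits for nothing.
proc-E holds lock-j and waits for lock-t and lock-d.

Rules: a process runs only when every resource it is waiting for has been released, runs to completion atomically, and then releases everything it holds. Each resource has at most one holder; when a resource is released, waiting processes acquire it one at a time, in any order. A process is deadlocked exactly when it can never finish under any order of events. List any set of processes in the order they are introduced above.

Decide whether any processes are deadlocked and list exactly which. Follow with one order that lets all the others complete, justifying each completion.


The deadlocked set is proc-G, proc-C and proc-E.
Key observation: nobody on the ring proc-G -> proc-C -> proc-G can start until another member finishes, which never happens; proc-E is caught in further circular waits.
A valid finishing order for the others: proc-B, proc-I.
Walking it through:
  proc-B waits on nothing -> runs at once and releases lock-n and lock-b
  proc-I: everything it awaited (lock-n) is free; runs, freeing lock-m


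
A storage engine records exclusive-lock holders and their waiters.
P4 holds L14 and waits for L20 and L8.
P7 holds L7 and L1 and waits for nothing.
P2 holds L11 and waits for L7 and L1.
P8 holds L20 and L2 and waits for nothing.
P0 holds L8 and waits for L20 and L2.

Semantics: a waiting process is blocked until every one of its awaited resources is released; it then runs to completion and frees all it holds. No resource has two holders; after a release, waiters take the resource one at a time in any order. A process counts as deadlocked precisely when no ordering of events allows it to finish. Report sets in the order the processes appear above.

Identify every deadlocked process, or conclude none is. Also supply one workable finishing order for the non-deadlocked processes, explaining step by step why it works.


No process is deadlocked.
Key observation: although several processes wait, no cycle exists — each chain bottoms out at a free runner.
The rest can finish in the order P7, P8, P0, P2, P4.
Check, step by step:
  P7 waits on nothing -> runs at once and releases L7 and L1
  P8 waits on nothing -> runs at once and releases L20 and L2
  run P0 (all its waits — L20 and L2 — are resolved); releases L8
  run P2 (all its waits — L7 and L1 — are resolved); releases L11
  run P4 (all its waits — L20 and L8 — are resolved); releases L14


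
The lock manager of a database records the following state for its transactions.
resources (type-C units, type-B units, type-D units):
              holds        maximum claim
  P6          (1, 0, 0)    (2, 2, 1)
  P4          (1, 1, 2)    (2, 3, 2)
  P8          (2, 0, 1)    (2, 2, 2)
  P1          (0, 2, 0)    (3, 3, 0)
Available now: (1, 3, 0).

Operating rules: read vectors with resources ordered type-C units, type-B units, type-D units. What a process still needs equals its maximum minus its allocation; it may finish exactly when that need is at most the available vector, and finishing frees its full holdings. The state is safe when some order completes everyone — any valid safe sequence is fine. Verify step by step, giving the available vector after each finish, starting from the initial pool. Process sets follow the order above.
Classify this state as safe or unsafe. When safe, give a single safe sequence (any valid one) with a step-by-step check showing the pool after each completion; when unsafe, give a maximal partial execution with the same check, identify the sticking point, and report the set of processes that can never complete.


SAFE — a valid safe sequence is P4, P8, P6, P1.
Key observation: P4 is the earliest step where a requested resource binds exactly: need (1, 2, 0), pool (1, 3, 0) at its turn.
Check, step by step:
  pool = (1, 3, 0)
  P4 needs (1, 2, 0) <= (1, 3, 0) -> finishes; pool += (1, 1, 2) = (2, 4, 2)
  P8 needs (0, 2, 1) <= (2, 4, 2) -> finishes; pool += (2, 0, 1) = (4, 4, 3)
  P6 needs (1, 2, 1) <= (4, 4, 3) -> finishes; pool += (1, 0, 0) = (5, 4, 3)
  P1 needs (3, 1, 0) <= (5, 4, 3) -> finishes; pool += (0, 2, 0) = (5, 6, 3)


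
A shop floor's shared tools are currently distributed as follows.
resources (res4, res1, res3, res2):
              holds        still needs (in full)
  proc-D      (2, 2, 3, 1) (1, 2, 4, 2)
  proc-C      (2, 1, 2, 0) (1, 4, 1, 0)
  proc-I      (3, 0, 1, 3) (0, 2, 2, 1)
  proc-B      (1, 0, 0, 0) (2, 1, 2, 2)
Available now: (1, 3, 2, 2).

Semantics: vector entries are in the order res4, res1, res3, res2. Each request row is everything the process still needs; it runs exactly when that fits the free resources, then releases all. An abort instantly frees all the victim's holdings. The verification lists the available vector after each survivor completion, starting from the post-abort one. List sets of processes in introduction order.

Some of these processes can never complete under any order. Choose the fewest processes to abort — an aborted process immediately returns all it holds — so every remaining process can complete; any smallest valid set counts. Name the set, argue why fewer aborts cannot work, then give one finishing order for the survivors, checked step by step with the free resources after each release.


The answer: abort proc-D.
Key observation: proc-C had no path to completion before; after the abort of proc-D ((2, 2, 3, 1) returned), step 3 is where it fits.
Why nothing smaller works: aborting no one leaves the state deadlocked as given.
The survivors complete as proc-I, proc-B, proc-C. Walking it through (starting from the post-abort pool):
  pool = (3, 5, 5, 3)
  proc-I: need (0, 2, 2, 1) fits (3, 5, 5, 3); releases (3, 0, 1, 3), pool now (6, 5, 6, 6)
  proc-B: need (2, 1, 2, 2) fits (6, 5, 6, 6); releases (1, 0, 0, 0), pool now (7, 5, 6, 6)
  proc-C: need (1, 4, 1, 0) fits (7, 5, 6, 6); releases (2, 1, 2, 0), pool now (9, 6, 8, 6)


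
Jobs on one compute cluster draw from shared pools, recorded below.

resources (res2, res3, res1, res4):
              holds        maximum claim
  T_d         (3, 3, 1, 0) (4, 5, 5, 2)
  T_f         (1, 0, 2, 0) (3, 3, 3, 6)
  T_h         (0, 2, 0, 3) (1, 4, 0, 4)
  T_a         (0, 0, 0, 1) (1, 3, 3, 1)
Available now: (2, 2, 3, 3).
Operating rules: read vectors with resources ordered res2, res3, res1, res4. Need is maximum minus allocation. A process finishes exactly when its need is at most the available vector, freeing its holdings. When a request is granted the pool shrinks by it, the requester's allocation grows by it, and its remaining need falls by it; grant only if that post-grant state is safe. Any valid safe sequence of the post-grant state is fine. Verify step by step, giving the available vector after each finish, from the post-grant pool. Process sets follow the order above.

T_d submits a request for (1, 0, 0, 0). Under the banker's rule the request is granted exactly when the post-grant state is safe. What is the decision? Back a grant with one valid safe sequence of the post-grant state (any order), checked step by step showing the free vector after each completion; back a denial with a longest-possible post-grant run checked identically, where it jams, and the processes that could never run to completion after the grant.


DENY: after the grant no complete ordering would exist.
Key observation: after T_h, T_a the pool peaks at (1, 4, 3, 7), and each blocked process is short somewhere: T_d on res1; T_f on res2.
Pretend the grant happened; the run T_h, T_a goes as far as possible. Check, step by step:
  pool = (1, 2, 3, 3)
  run T_h (needs (1, 2, 0, 1), free (1, 2, 3, 3)); after release of (0, 2, 0, 3) the pool is (1, 4, 3, 6)
  run T_a (needs (1, 3, 3, 0), free (1, 4, 3, 6)); after release of (0, 0, 0, 1) the pool is (1, 4, 3, 7)
  T_d still needs (0, 2, 4, 2) but only (1, 4, 3, 7) is free — short on res1
  T_f still needs (2, 3, 1, 6) but only (1, 4, 3, 7) is free — short on res2
Had the request been granted, T_d and T_f could never finish.
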